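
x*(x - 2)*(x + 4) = x^3 + 2*x^2 - 8*x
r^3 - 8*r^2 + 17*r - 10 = (r - 5)*(r - 2)*(r - 1)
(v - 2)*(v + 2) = v^2 - 4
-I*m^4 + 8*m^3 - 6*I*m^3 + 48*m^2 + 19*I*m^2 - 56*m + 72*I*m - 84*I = (m + 7)*(m + 2*I)*(m + 6*I)*(-I*m + I)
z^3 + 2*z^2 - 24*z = z*(z - 4)*(z + 6)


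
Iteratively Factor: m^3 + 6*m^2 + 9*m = (m)*(m^2 + 6*m + 9) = m*(m + 3)*(m + 3)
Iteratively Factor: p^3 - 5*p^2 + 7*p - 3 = (p - 1)*(p^2 - 4*p + 3) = (p - 3)*(p - 1)*(p - 1)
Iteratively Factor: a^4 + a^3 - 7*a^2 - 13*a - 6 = (a - 3)*(a^3 + 4*a^2 + 5*a + 2) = (a - 3)*(a + 2)*(a^2 + 2*a + 1) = (a - 3)*(a + 1)*(a + 2)*(a + 1)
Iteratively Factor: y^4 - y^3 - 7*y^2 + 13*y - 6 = (y - 2)*(y^3 + y^2 - 5*y + 3) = (y - 2)*(y - 1)*(y^2 + 2*y - 3) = (y - 2)*(y - 1)^2*(y + 3)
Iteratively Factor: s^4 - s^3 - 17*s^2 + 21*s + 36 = (s - 3)*(s^3 + 2*s^2 - 11*s - 12) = (s - 3)*(s + 4)*(s^2 - 2*s - 3) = (s - 3)^2*(s + 4)*(s + 1)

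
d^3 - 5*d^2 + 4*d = d*(d - 4)*(d - 1)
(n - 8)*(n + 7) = n^2 - n - 56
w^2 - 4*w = w*(w - 4)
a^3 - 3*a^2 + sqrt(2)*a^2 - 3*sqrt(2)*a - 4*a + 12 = (a - 3)*(a - sqrt(2))*(a + 2*sqrt(2))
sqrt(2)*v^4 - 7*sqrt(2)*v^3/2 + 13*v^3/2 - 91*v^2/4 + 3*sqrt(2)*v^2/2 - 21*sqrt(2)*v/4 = v*(v - 7/2)*(v + 3*sqrt(2))*(sqrt(2)*v + 1/2)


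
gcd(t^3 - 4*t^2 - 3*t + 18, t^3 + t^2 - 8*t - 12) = t^2 - t - 6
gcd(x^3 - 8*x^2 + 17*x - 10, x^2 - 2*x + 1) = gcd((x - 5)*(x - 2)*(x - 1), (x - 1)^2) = x - 1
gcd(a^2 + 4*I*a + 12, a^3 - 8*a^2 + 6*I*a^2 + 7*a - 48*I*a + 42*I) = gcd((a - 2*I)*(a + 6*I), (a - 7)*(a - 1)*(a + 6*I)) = a + 6*I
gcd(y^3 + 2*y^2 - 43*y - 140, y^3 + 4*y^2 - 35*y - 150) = y + 5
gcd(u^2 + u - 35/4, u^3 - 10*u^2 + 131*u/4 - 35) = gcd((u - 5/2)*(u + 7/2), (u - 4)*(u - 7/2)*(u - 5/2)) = u - 5/2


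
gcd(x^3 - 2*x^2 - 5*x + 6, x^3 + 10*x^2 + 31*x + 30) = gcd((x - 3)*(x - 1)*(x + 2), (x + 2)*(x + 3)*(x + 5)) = x + 2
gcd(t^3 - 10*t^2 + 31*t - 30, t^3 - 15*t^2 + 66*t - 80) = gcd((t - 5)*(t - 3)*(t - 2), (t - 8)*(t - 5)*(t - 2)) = t^2 - 7*t + 10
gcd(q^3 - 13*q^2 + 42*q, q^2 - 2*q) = q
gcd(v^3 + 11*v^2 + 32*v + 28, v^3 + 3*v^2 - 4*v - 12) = v + 2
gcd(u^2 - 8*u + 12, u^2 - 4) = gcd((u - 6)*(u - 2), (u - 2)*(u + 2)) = u - 2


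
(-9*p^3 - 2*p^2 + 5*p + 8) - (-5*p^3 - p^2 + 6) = -4*p^3 - p^2 + 5*p + 2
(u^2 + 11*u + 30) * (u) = u^3 + 11*u^2 + 30*u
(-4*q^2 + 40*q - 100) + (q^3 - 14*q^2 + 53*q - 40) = q^3 - 18*q^2 + 93*q - 140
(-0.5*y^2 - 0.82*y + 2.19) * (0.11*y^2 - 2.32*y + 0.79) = -0.055*y^4 + 1.0698*y^3 + 1.7483*y^2 - 5.7286*y + 1.7301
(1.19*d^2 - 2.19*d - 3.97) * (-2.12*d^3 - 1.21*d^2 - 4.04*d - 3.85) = -2.5228*d^5 + 3.2029*d^4 + 6.2587*d^3 + 9.0698*d^2 + 24.4703*d + 15.2845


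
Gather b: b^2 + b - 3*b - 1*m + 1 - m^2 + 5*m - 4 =b^2 - 2*b - m^2 + 4*m - 3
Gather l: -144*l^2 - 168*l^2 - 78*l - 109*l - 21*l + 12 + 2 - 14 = -312*l^2 - 208*l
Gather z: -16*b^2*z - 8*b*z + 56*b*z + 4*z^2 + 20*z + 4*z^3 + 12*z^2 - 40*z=4*z^3 + 16*z^2 + z*(-16*b^2 + 48*b - 20)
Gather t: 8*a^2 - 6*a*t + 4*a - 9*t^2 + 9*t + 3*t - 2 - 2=8*a^2 + 4*a - 9*t^2 + t*(12 - 6*a) - 4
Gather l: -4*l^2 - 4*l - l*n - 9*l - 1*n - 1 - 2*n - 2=-4*l^2 + l*(-n - 13) - 3*n - 3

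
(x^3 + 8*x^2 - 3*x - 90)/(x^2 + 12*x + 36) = (x^2 + 2*x - 15)/(x + 6)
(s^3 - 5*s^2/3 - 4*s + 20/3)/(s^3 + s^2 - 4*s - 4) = (s - 5/3)/(s + 1)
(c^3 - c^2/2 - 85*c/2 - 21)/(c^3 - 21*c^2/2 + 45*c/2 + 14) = (c + 6)/(c - 4)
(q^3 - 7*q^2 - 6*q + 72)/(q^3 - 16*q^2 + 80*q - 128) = (q^2 - 3*q - 18)/(q^2 - 12*q + 32)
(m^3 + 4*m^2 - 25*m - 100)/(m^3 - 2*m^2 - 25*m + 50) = (m + 4)/(m - 2)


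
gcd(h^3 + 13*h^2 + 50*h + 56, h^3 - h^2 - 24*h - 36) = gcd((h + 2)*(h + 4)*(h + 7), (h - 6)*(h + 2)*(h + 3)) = h + 2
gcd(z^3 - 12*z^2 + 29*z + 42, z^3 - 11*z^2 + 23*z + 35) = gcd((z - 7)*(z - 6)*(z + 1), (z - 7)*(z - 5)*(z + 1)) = z^2 - 6*z - 7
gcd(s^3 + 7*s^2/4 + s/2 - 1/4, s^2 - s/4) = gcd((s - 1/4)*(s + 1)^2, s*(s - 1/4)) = s - 1/4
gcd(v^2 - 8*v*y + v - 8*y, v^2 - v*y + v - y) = v + 1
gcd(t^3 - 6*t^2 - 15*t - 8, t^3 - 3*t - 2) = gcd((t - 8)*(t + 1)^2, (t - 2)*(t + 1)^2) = t^2 + 2*t + 1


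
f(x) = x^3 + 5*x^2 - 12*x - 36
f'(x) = 3*x^2 + 10*x - 12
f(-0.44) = -29.84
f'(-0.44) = -15.82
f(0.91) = -42.03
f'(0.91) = -0.42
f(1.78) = -35.88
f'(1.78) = 15.31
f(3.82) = 46.86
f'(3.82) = 69.98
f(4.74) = 125.95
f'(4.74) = 102.80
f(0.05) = -36.59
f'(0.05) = -11.49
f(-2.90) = 16.46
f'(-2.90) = -15.77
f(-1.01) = -19.81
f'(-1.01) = -19.04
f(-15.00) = -2106.00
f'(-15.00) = 513.00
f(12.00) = 2268.00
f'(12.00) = 540.00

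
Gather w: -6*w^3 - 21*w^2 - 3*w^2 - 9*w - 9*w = -6*w^3 - 24*w^2 - 18*w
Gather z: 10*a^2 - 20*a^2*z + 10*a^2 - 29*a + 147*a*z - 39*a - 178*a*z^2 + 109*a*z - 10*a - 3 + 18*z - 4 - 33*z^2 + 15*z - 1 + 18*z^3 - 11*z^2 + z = 20*a^2 - 78*a + 18*z^3 + z^2*(-178*a - 44) + z*(-20*a^2 + 256*a + 34) - 8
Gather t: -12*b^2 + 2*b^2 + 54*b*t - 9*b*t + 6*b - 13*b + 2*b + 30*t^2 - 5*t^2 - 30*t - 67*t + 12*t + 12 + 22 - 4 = -10*b^2 - 5*b + 25*t^2 + t*(45*b - 85) + 30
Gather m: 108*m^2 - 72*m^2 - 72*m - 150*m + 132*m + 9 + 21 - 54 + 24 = 36*m^2 - 90*m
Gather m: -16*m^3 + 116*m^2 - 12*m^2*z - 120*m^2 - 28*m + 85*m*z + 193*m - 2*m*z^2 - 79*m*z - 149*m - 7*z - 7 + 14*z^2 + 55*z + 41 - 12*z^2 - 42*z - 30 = -16*m^3 + m^2*(-12*z - 4) + m*(-2*z^2 + 6*z + 16) + 2*z^2 + 6*z + 4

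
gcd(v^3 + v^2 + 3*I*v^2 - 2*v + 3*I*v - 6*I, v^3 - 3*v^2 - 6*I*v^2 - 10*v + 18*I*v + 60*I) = v + 2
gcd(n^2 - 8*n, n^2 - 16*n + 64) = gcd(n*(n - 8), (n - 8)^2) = n - 8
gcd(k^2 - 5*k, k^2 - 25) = k - 5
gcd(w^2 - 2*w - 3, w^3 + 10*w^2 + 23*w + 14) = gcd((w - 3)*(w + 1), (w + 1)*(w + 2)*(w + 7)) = w + 1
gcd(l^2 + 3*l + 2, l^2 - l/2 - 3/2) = l + 1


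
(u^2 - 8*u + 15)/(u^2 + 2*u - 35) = (u - 3)/(u + 7)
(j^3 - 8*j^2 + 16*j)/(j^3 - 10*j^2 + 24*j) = (j - 4)/(j - 6)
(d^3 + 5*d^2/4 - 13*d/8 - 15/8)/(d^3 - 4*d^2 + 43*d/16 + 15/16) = 2*(2*d^2 + 5*d + 3)/(4*d^2 - 11*d - 3)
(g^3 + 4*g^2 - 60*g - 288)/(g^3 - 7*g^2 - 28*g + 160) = (g^2 + 12*g + 36)/(g^2 + g - 20)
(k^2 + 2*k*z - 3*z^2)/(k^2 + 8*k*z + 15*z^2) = (k - z)/(k + 5*z)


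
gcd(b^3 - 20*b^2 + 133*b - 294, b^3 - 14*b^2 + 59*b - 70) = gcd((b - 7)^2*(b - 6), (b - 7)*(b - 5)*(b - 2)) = b - 7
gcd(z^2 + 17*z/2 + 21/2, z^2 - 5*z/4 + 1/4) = 1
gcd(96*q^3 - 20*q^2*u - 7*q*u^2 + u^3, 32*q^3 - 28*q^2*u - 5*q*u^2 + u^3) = 32*q^2 + 4*q*u - u^2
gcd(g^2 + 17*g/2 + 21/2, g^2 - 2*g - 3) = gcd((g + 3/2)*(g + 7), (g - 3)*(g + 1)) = 1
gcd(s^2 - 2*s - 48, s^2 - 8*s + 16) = 1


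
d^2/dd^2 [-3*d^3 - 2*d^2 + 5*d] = -18*d - 4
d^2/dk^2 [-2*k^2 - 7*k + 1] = -4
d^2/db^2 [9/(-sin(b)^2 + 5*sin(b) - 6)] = 9*(4*sin(b)^4 - 15*sin(b)^3 - 5*sin(b)^2 + 60*sin(b) - 38)/(sin(b)^2 - 5*sin(b) + 6)^3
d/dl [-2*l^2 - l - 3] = -4*l - 1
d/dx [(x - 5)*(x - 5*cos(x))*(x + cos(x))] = (5 - x)*(x - 5*cos(x))*(sin(x) - 1) + (x - 5)*(x + cos(x))*(5*sin(x) + 1) + (x - 5*cos(x))*(x + cos(x))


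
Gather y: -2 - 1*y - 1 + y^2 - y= y^2 - 2*y - 3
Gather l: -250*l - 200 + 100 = -250*l - 100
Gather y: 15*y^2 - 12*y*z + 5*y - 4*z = 15*y^2 + y*(5 - 12*z) - 4*z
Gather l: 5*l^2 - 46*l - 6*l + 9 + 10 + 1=5*l^2 - 52*l + 20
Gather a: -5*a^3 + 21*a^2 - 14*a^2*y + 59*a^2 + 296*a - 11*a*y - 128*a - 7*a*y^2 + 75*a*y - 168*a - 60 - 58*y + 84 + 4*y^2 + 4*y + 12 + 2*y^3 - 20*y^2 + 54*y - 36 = -5*a^3 + a^2*(80 - 14*y) + a*(-7*y^2 + 64*y) + 2*y^3 - 16*y^2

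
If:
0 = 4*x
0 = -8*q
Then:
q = 0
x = 0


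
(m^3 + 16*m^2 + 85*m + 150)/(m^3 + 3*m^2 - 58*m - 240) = (m + 5)/(m - 8)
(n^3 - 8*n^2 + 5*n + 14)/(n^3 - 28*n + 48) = (n^2 - 6*n - 7)/(n^2 + 2*n - 24)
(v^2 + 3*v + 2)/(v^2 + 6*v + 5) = (v + 2)/(v + 5)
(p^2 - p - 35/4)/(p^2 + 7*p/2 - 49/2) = (p + 5/2)/(p + 7)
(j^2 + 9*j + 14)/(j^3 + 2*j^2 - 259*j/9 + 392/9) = 9*(j + 2)/(9*j^2 - 45*j + 56)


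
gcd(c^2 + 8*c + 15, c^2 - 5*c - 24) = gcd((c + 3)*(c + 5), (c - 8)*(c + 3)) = c + 3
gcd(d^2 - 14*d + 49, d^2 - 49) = d - 7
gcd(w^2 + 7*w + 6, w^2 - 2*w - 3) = w + 1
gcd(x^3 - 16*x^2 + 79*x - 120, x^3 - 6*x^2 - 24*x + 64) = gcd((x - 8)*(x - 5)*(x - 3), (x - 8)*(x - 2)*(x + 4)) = x - 8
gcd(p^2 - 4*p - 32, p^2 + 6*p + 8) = p + 4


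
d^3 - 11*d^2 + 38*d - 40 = (d - 5)*(d - 4)*(d - 2)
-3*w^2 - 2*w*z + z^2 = (-3*w + z)*(w + z)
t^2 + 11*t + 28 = (t + 4)*(t + 7)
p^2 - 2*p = p*(p - 2)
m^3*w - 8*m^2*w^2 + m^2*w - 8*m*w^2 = m*(m - 8*w)*(m*w + w)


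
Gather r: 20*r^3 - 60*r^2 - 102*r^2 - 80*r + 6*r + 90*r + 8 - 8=20*r^3 - 162*r^2 + 16*r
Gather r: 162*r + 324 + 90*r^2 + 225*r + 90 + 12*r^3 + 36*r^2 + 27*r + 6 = 12*r^3 + 126*r^2 + 414*r + 420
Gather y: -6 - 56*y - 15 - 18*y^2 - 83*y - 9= -18*y^2 - 139*y - 30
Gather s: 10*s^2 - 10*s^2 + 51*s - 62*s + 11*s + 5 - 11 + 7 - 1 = 0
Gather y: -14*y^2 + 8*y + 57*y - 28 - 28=-14*y^2 + 65*y - 56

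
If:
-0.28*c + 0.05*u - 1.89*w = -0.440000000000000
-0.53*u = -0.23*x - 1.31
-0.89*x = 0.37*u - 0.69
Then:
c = 1.99624127668309 - 6.75*w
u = 2.38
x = -0.21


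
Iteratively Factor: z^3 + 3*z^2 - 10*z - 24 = (z + 2)*(z^2 + z - 12) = (z + 2)*(z + 4)*(z - 3)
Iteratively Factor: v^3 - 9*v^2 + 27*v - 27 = (v - 3)*(v^2 - 6*v + 9) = (v - 3)^2*(v - 3)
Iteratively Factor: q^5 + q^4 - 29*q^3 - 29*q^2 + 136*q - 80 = (q + 4)*(q^4 - 3*q^3 - 17*q^2 + 39*q - 20) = (q - 1)*(q + 4)*(q^3 - 2*q^2 - 19*q + 20) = (q - 1)^2*(q + 4)*(q^2 - q - 20) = (q - 5)*(q - 1)^2*(q + 4)*(q + 4)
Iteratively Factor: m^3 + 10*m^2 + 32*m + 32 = (m + 4)*(m^2 + 6*m + 8) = (m + 2)*(m + 4)*(m + 4)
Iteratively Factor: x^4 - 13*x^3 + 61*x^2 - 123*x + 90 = (x - 2)*(x^3 - 11*x^2 + 39*x - 45) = (x - 3)*(x - 2)*(x^2 - 8*x + 15) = (x - 5)*(x - 3)*(x - 2)*(x - 3)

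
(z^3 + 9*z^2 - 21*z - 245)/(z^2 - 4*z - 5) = (z^2 + 14*z + 49)/(z + 1)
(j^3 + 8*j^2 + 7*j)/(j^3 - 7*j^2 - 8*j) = (j + 7)/(j - 8)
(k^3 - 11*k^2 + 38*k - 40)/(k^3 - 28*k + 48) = (k - 5)/(k + 6)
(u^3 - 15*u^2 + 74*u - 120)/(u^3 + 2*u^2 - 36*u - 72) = (u^2 - 9*u + 20)/(u^2 + 8*u + 12)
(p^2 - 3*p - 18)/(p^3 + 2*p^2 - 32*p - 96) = (p + 3)/(p^2 + 8*p + 16)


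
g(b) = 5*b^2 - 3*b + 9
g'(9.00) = 87.00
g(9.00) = 387.00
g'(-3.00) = -33.00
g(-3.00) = 63.00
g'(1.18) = 8.80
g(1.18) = 12.42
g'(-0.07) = -3.70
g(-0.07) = 9.23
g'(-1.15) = -14.50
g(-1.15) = 19.06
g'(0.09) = -2.10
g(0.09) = 8.77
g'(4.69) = 43.90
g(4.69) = 104.91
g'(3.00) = 27.00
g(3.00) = 45.00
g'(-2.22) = -25.20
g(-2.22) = 40.30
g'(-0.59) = -8.90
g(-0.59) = 12.51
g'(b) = 10*b - 3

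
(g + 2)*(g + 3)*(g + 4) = g^3 + 9*g^2 + 26*g + 24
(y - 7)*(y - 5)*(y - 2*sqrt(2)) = y^3 - 12*y^2 - 2*sqrt(2)*y^2 + 24*sqrt(2)*y + 35*y - 70*sqrt(2)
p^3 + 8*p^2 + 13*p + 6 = (p + 1)^2*(p + 6)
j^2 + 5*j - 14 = (j - 2)*(j + 7)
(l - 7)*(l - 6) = l^2 - 13*l + 42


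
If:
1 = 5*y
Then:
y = 1/5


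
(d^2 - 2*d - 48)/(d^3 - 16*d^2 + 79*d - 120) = (d + 6)/(d^2 - 8*d + 15)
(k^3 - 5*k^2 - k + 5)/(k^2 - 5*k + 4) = (k^2 - 4*k - 5)/(k - 4)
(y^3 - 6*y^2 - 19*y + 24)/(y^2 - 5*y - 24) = y - 1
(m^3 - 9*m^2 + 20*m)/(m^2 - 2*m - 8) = m*(m - 5)/(m + 2)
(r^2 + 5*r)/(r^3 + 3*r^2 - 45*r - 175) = r/(r^2 - 2*r - 35)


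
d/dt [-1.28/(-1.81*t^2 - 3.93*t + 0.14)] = (-4.6336*t - 5.0304)/(1.81*t^2 + 3.93*t - 0.14)^2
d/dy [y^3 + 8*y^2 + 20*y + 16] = 3*y^2 + 16*y + 20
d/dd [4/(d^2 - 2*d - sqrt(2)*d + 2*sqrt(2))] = 4*(-2*d + sqrt(2) + 2)/(d^2 - 2*d - sqrt(2)*d + 2*sqrt(2))^2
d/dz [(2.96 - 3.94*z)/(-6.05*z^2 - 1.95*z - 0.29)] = (-23.837*z^2 + 35.816*z + 6.9146)/(36.6025*z^4 + 23.595*z^3 + 7.3115*z^2 + 1.131*z + 0.0841)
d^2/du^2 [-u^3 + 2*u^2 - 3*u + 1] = 4 - 6*u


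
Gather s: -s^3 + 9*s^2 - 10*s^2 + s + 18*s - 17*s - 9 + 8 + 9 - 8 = -s^3 - s^2 + 2*s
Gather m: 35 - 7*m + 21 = 56 - 7*m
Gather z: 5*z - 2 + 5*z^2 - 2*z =5*z^2 + 3*z - 2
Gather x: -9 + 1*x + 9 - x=0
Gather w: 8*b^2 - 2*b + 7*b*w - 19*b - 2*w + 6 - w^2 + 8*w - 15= 8*b^2 - 21*b - w^2 + w*(7*b + 6) - 9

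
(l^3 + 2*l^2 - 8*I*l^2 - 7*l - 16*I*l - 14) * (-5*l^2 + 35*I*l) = -5*l^5 - 10*l^4 + 75*I*l^4 + 315*l^3 + 150*I*l^3 + 630*l^2 - 245*I*l^2 - 490*I*l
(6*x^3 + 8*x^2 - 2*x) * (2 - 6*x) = -36*x^4 - 36*x^3 + 28*x^2 - 4*x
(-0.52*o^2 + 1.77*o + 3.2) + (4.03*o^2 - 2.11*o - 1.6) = 3.51*o^2 - 0.34*o + 1.6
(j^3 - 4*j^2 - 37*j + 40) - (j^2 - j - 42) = j^3 - 5*j^2 - 36*j + 82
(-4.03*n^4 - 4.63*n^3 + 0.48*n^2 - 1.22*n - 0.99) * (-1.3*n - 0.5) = 5.239*n^5 + 8.034*n^4 + 1.691*n^3 + 1.346*n^2 + 1.897*n + 0.495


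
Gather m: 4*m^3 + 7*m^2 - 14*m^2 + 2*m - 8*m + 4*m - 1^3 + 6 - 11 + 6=4*m^3 - 7*m^2 - 2*m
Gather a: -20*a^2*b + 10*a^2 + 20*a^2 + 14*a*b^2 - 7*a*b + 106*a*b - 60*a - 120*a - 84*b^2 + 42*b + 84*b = a^2*(30 - 20*b) + a*(14*b^2 + 99*b - 180) - 84*b^2 + 126*b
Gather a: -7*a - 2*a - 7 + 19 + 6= 18 - 9*a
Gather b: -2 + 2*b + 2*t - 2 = 2*b + 2*t - 4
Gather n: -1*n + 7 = 7 - n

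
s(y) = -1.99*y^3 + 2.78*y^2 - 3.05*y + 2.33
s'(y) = -5.97*y^2 + 5.56*y - 3.05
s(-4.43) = 243.41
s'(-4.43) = -144.84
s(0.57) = 1.13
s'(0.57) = -1.82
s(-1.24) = 14.18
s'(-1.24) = -19.12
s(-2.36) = 51.17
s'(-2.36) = -49.42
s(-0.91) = 8.91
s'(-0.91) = -13.05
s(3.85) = -81.77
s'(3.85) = -70.13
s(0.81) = 0.63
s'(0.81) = -2.46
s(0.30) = 1.61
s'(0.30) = -1.92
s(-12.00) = 3877.97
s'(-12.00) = -929.45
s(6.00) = -345.73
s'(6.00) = -184.61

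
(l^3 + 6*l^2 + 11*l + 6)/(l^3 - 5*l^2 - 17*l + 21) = (l^2 + 3*l + 2)/(l^2 - 8*l + 7)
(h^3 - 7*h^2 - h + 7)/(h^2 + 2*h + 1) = (h^2 - 8*h + 7)/(h + 1)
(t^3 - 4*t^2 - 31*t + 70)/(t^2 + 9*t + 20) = (t^2 - 9*t + 14)/(t + 4)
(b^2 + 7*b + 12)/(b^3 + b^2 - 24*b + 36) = (b^2 + 7*b + 12)/(b^3 + b^2 - 24*b + 36)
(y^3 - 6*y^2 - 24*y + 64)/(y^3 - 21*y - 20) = (y^2 - 10*y + 16)/(y^2 - 4*y - 5)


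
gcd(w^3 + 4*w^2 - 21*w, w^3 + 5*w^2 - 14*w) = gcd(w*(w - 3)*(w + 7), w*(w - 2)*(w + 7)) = w^2 + 7*w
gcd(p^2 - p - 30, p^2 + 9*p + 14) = 1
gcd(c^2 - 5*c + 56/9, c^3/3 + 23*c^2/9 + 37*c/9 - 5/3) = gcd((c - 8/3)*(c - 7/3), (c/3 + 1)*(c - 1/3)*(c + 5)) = 1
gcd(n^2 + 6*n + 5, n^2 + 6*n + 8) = 1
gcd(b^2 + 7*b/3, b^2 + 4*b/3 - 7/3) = b + 7/3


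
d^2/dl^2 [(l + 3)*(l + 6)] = 2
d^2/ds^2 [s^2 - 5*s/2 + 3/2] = 2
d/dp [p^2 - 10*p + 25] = 2*p - 10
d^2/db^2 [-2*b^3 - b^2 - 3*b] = -12*b - 2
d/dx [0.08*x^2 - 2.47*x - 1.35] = 0.16*x - 2.47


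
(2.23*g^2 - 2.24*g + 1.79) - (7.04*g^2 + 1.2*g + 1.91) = -4.81*g^2 - 3.44*g - 0.12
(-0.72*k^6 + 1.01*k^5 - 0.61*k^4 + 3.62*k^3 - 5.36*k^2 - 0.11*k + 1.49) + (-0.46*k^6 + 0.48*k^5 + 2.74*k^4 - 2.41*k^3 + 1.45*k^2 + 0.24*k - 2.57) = -1.18*k^6 + 1.49*k^5 + 2.13*k^4 + 1.21*k^3 - 3.91*k^2 + 0.13*k - 1.08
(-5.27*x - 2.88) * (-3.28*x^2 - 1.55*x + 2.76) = 17.2856*x^3 + 17.6149*x^2 - 10.0812*x - 7.9488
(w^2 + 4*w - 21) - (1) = w^2 + 4*w - 22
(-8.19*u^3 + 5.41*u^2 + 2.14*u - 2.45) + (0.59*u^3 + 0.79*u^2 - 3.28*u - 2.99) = -7.6*u^3 + 6.2*u^2 - 1.14*u - 5.44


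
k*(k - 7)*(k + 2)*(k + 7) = k^4 + 2*k^3 - 49*k^2 - 98*k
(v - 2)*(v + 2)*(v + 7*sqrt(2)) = v^3 + 7*sqrt(2)*v^2 - 4*v - 28*sqrt(2)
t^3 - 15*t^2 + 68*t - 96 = (t - 8)*(t - 4)*(t - 3)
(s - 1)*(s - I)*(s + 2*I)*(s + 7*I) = s^4 - s^3 + 8*I*s^3 - 5*s^2 - 8*I*s^2 + 5*s + 14*I*s - 14*I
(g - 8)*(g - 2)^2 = g^3 - 12*g^2 + 36*g - 32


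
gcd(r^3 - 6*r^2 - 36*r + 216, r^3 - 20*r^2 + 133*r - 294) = r - 6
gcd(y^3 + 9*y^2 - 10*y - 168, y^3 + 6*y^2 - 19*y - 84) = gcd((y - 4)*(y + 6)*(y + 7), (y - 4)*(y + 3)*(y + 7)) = y^2 + 3*y - 28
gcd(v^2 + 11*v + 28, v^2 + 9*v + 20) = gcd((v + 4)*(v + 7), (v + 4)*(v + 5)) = v + 4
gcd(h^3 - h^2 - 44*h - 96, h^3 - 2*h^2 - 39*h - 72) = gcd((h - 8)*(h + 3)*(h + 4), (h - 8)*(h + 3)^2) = h^2 - 5*h - 24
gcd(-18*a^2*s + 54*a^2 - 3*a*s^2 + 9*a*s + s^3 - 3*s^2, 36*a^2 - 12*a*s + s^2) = -6*a + s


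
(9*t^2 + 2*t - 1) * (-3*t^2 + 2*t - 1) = -27*t^4 + 12*t^3 - 2*t^2 - 4*t + 1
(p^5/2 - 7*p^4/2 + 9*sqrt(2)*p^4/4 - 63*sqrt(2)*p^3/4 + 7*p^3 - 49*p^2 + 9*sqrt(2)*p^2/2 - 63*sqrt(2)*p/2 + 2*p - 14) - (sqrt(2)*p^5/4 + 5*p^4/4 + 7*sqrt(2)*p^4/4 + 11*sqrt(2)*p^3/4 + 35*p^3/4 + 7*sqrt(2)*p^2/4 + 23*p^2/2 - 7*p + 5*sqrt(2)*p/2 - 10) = -sqrt(2)*p^5/4 + p^5/2 - 19*p^4/4 + sqrt(2)*p^4/2 - 37*sqrt(2)*p^3/2 - 7*p^3/4 - 121*p^2/2 + 11*sqrt(2)*p^2/4 - 34*sqrt(2)*p + 9*p - 4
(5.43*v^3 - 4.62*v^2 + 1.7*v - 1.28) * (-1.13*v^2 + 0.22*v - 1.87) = -6.1359*v^5 + 6.4152*v^4 - 13.0915*v^3 + 10.4598*v^2 - 3.4606*v + 2.3936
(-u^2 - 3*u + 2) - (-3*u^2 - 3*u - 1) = 2*u^2 + 3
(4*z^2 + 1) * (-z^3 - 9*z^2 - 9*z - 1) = -4*z^5 - 36*z^4 - 37*z^3 - 13*z^2 - 9*z - 1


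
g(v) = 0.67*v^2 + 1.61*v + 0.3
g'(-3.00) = -2.41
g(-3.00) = 1.50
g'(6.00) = 9.65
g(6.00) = 34.08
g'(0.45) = 2.21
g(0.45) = 1.16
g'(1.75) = 3.96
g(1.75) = 5.17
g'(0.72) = 2.57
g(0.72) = 1.81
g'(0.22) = 1.90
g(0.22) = 0.69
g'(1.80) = 4.02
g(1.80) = 5.37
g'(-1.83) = -0.84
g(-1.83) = -0.40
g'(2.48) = 4.93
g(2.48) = 8.41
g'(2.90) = 5.50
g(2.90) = 10.60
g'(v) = 1.34*v + 1.61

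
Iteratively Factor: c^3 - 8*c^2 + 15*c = (c)*(c^2 - 8*c + 15) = c*(c - 3)*(c - 5)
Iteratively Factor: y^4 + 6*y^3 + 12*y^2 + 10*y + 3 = (y + 1)*(y^3 + 5*y^2 + 7*y + 3) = (y + 1)^2*(y^2 + 4*y + 3) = (y + 1)^3*(y + 3)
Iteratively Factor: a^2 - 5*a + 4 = (a - 1)*(a - 4)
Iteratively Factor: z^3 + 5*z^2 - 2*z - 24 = (z + 4)*(z^2 + z - 6) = (z - 2)*(z + 4)*(z + 3)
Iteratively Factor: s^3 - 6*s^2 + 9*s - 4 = (s - 1)*(s^2 - 5*s + 4) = (s - 1)^2*(s - 4)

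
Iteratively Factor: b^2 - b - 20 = (b + 4)*(b - 5)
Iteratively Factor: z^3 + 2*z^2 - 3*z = (z - 1)*(z^2 + 3*z) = z*(z - 1)*(z + 3)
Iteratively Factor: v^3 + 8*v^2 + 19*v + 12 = (v + 3)*(v^2 + 5*v + 4) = (v + 1)*(v + 3)*(v + 4)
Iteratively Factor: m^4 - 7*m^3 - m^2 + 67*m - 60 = (m + 3)*(m^3 - 10*m^2 + 29*m - 20) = (m - 1)*(m + 3)*(m^2 - 9*m + 20) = (m - 4)*(m - 1)*(m + 3)*(m - 5)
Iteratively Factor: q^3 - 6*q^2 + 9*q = (q - 3)*(q^2 - 3*q) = q*(q - 3)*(q - 3)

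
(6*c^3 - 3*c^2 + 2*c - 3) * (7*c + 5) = 42*c^4 + 9*c^3 - c^2 - 11*c - 15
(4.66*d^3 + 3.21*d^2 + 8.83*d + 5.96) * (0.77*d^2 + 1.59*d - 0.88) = 3.5882*d^5 + 9.8811*d^4 + 7.8022*d^3 + 15.8041*d^2 + 1.706*d - 5.2448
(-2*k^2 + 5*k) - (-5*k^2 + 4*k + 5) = 3*k^2 + k - 5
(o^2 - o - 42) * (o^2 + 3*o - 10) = o^4 + 2*o^3 - 55*o^2 - 116*o + 420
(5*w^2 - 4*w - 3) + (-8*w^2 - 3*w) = -3*w^2 - 7*w - 3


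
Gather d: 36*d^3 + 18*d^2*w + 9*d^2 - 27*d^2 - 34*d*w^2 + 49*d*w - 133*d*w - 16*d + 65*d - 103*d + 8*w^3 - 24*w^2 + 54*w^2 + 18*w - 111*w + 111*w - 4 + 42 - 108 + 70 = 36*d^3 + d^2*(18*w - 18) + d*(-34*w^2 - 84*w - 54) + 8*w^3 + 30*w^2 + 18*w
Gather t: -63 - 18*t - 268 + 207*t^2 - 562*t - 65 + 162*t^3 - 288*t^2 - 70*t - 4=162*t^3 - 81*t^2 - 650*t - 400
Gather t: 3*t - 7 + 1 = 3*t - 6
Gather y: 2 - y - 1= 1 - y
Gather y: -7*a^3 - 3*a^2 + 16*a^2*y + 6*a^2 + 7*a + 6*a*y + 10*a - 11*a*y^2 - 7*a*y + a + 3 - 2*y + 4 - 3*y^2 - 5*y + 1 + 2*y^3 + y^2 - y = -7*a^3 + 3*a^2 + 18*a + 2*y^3 + y^2*(-11*a - 2) + y*(16*a^2 - a - 8) + 8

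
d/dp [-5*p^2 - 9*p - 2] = -10*p - 9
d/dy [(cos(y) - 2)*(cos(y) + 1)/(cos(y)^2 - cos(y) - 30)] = 28*(-sin(y) + sin(2*y))/((cos(y) - 6)^2*(cos(y) + 5)^2)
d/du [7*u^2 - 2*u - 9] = 14*u - 2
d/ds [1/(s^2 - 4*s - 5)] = 2*(2 - s)/(-s^2 + 4*s + 5)^2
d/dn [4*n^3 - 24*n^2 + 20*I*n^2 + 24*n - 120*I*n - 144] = 12*n^2 + n*(-48 + 40*I) + 24 - 120*I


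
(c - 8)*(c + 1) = c^2 - 7*c - 8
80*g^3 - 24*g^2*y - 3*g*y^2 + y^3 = (-4*g + y)^2*(5*g + y)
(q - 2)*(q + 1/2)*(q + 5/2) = q^3 + q^2 - 19*q/4 - 5/2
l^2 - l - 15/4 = (l - 5/2)*(l + 3/2)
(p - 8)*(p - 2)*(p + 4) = p^3 - 6*p^2 - 24*p + 64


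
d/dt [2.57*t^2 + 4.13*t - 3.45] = 5.14*t + 4.13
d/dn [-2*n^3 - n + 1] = -6*n^2 - 1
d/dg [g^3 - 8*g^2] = g*(3*g - 16)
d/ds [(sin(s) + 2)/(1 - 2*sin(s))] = 5*cos(s)/(2*sin(s) - 1)^2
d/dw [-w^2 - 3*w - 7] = -2*w - 3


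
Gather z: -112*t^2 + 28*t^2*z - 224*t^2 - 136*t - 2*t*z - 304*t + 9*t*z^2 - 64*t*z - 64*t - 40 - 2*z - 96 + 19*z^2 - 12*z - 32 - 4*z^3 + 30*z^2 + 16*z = -336*t^2 - 504*t - 4*z^3 + z^2*(9*t + 49) + z*(28*t^2 - 66*t + 2) - 168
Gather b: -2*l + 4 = 4 - 2*l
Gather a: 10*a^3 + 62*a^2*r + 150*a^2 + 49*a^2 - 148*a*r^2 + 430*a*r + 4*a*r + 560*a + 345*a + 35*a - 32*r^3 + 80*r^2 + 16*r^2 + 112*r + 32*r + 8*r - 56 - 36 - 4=10*a^3 + a^2*(62*r + 199) + a*(-148*r^2 + 434*r + 940) - 32*r^3 + 96*r^2 + 152*r - 96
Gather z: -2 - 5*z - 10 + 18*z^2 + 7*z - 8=18*z^2 + 2*z - 20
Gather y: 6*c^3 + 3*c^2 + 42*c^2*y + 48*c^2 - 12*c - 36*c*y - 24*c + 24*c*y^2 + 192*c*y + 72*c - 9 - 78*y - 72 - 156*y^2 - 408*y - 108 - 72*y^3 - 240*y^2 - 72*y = 6*c^3 + 51*c^2 + 36*c - 72*y^3 + y^2*(24*c - 396) + y*(42*c^2 + 156*c - 558) - 189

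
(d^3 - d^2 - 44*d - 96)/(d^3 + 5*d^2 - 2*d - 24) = (d - 8)/(d - 2)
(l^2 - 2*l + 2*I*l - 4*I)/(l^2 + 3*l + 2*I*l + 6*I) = (l - 2)/(l + 3)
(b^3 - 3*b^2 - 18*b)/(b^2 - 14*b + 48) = b*(b + 3)/(b - 8)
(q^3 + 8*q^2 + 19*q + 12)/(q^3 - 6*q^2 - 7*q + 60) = (q^2 + 5*q + 4)/(q^2 - 9*q + 20)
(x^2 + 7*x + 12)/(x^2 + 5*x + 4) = (x + 3)/(x + 1)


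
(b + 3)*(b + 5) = b^2 + 8*b + 15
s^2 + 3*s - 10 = (s - 2)*(s + 5)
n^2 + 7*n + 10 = (n + 2)*(n + 5)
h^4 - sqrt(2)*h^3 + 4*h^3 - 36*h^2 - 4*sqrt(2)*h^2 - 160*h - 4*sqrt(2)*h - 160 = (h + 2)^2*(h - 5*sqrt(2))*(h + 4*sqrt(2))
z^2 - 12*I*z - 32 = (z - 8*I)*(z - 4*I)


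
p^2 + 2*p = p*(p + 2)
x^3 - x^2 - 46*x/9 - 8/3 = (x - 3)*(x + 2/3)*(x + 4/3)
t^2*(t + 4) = t^3 + 4*t^2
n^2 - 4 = (n - 2)*(n + 2)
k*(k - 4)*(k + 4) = k^3 - 16*k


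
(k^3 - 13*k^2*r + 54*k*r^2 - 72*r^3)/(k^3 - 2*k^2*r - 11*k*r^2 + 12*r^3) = (-k^2 + 9*k*r - 18*r^2)/(-k^2 - 2*k*r + 3*r^2)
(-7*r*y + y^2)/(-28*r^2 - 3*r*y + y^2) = y/(4*r + y)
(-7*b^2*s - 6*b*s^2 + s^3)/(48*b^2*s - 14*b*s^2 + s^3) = (-7*b^2 - 6*b*s + s^2)/(48*b^2 - 14*b*s + s^2)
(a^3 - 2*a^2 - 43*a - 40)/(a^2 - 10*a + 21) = (a^3 - 2*a^2 - 43*a - 40)/(a^2 - 10*a + 21)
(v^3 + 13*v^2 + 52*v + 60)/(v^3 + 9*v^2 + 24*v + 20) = (v + 6)/(v + 2)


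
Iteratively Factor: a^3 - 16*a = (a)*(a^2 - 16) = a*(a - 4)*(a + 4)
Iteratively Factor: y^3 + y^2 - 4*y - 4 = (y + 1)*(y^2 - 4) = (y - 2)*(y + 1)*(y + 2)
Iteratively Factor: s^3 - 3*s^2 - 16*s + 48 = (s - 3)*(s^2 - 16) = (s - 3)*(s + 4)*(s - 4)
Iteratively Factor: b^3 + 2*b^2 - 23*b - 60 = (b + 3)*(b^2 - b - 20) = (b + 3)*(b + 4)*(b - 5)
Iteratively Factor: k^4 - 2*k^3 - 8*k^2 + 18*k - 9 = (k - 1)*(k^3 - k^2 - 9*k + 9) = (k - 1)^2*(k^2 - 9) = (k - 3)*(k - 1)^2*(k + 3)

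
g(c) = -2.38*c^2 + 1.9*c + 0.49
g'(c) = 1.9 - 4.76*c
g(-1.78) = -10.43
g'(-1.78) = 10.37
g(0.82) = 0.45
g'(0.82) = -2.00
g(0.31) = 0.85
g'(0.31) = 0.42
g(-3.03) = -27.12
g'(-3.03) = 16.32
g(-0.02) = 0.45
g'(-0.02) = 2.00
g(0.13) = 0.70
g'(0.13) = 1.28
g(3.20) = -17.80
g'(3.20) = -13.33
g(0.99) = 0.04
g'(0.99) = -2.81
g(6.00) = -73.79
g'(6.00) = -26.66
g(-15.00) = -563.51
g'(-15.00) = 73.30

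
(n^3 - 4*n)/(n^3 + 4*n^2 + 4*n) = (n - 2)/(n + 2)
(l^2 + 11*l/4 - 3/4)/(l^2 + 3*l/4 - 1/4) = (l + 3)/(l + 1)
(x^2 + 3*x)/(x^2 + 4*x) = (x + 3)/(x + 4)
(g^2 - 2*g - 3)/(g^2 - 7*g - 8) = (g - 3)/(g - 8)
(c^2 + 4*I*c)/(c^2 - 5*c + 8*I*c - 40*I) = c*(c + 4*I)/(c^2 + c*(-5 + 8*I) - 40*I)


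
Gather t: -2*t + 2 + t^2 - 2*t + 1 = t^2 - 4*t + 3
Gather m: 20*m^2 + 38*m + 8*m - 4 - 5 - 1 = 20*m^2 + 46*m - 10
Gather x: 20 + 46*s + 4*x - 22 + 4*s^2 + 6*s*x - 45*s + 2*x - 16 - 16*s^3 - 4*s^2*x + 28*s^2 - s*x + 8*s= -16*s^3 + 32*s^2 + 9*s + x*(-4*s^2 + 5*s + 6) - 18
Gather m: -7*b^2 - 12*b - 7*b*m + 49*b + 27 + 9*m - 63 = -7*b^2 + 37*b + m*(9 - 7*b) - 36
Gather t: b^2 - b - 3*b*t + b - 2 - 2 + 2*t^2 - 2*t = b^2 + 2*t^2 + t*(-3*b - 2) - 4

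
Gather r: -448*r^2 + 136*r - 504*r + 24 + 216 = -448*r^2 - 368*r + 240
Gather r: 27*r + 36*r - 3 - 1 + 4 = 63*r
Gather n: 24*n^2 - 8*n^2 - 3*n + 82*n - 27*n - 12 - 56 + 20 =16*n^2 + 52*n - 48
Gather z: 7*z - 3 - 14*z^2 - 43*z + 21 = -14*z^2 - 36*z + 18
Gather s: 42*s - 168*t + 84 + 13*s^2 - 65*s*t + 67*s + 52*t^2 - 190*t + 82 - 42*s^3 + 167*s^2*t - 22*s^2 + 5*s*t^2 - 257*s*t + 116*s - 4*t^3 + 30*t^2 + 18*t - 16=-42*s^3 + s^2*(167*t - 9) + s*(5*t^2 - 322*t + 225) - 4*t^3 + 82*t^2 - 340*t + 150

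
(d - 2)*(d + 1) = d^2 - d - 2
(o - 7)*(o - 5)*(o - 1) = o^3 - 13*o^2 + 47*o - 35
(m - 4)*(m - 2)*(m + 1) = m^3 - 5*m^2 + 2*m + 8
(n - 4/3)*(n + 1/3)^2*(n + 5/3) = n^4 + n^3 - 17*n^2/9 - 13*n/9 - 20/81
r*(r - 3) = r^2 - 3*r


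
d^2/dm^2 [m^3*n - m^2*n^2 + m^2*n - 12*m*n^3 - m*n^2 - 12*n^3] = 2*n*(3*m - n + 1)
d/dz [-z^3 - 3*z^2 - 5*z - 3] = -3*z^2 - 6*z - 5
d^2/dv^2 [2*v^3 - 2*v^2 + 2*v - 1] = 12*v - 4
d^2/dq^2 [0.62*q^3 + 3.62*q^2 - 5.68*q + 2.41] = 3.72*q + 7.24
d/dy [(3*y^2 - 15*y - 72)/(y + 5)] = 3*(y^2 + 10*y - 1)/(y^2 + 10*y + 25)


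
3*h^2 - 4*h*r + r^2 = (-3*h + r)*(-h + r)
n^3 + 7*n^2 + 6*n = n*(n + 1)*(n + 6)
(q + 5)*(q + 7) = q^2 + 12*q + 35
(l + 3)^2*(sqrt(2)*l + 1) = sqrt(2)*l^3 + l^2 + 6*sqrt(2)*l^2 + 6*l + 9*sqrt(2)*l + 9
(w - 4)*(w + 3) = w^2 - w - 12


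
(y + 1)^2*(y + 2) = y^3 + 4*y^2 + 5*y + 2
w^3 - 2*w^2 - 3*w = w*(w - 3)*(w + 1)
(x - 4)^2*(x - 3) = x^3 - 11*x^2 + 40*x - 48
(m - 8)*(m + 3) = m^2 - 5*m - 24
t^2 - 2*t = t*(t - 2)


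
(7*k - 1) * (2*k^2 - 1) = 14*k^3 - 2*k^2 - 7*k + 1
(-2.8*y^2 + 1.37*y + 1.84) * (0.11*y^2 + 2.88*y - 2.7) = -0.308*y^4 - 7.9133*y^3 + 11.708*y^2 + 1.6002*y - 4.968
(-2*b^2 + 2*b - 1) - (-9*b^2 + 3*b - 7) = 7*b^2 - b + 6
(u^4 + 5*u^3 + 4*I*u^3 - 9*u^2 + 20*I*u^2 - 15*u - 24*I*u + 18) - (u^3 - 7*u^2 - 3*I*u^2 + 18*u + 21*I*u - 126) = u^4 + 4*u^3 + 4*I*u^3 - 2*u^2 + 23*I*u^2 - 33*u - 45*I*u + 144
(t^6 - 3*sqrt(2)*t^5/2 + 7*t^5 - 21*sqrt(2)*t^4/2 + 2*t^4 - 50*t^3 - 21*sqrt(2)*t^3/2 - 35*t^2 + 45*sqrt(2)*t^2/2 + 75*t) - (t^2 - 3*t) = t^6 - 3*sqrt(2)*t^5/2 + 7*t^5 - 21*sqrt(2)*t^4/2 + 2*t^4 - 50*t^3 - 21*sqrt(2)*t^3/2 - 36*t^2 + 45*sqrt(2)*t^2/2 + 78*t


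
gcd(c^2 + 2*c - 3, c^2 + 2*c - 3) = c^2 + 2*c - 3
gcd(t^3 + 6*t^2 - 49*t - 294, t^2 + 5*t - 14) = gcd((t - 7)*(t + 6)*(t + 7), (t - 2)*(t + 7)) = t + 7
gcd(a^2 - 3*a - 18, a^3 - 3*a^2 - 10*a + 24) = a + 3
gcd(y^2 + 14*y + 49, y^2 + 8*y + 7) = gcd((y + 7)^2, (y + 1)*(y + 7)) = y + 7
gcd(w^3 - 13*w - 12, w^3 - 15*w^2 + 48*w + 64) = w + 1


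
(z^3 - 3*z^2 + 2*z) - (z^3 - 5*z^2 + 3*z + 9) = 2*z^2 - z - 9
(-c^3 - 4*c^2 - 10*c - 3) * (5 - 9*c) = 9*c^4 + 31*c^3 + 70*c^2 - 23*c - 15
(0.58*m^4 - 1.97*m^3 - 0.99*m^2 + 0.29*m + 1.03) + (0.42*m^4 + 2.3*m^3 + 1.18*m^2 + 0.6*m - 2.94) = 1.0*m^4 + 0.33*m^3 + 0.19*m^2 + 0.89*m - 1.91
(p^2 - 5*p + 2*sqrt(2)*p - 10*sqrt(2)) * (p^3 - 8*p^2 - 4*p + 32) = p^5 - 13*p^4 + 2*sqrt(2)*p^4 - 26*sqrt(2)*p^3 + 36*p^3 + 52*p^2 + 72*sqrt(2)*p^2 - 160*p + 104*sqrt(2)*p - 320*sqrt(2)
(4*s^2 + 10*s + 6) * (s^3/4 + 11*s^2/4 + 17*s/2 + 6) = s^5 + 27*s^4/2 + 63*s^3 + 251*s^2/2 + 111*s + 36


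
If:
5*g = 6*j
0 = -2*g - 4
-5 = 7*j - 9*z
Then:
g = -2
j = -5/3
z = -20/27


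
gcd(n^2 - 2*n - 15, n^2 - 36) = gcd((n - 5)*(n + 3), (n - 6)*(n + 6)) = 1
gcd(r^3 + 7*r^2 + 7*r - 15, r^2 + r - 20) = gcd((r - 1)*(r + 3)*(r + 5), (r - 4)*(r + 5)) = r + 5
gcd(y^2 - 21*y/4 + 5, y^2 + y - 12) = 1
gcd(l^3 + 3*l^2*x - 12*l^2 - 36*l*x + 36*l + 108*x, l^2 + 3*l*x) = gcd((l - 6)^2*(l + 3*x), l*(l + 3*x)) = l + 3*x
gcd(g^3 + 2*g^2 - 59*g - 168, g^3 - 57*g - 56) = g^2 - g - 56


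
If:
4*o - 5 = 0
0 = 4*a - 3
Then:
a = 3/4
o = 5/4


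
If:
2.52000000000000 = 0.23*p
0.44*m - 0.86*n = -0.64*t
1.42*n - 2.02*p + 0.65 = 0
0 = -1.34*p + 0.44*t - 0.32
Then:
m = -20.02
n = 15.13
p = 10.96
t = 34.09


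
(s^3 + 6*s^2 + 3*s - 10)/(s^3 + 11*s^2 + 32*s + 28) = (s^2 + 4*s - 5)/(s^2 + 9*s + 14)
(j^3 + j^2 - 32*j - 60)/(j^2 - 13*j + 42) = (j^2 + 7*j + 10)/(j - 7)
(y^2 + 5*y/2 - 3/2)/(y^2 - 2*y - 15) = (y - 1/2)/(y - 5)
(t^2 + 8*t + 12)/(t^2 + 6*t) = (t + 2)/t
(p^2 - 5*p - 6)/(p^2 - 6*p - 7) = (p - 6)/(p - 7)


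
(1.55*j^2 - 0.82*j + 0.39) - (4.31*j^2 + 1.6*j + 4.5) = -2.76*j^2 - 2.42*j - 4.11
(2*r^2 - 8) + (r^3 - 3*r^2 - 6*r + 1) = r^3 - r^2 - 6*r - 7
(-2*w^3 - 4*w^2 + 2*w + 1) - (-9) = -2*w^3 - 4*w^2 + 2*w + 10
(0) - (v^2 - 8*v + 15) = -v^2 + 8*v - 15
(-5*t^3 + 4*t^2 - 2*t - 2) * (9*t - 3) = -45*t^4 + 51*t^3 - 30*t^2 - 12*t + 6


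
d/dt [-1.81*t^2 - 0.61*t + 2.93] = -3.62*t - 0.61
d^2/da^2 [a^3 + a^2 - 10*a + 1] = 6*a + 2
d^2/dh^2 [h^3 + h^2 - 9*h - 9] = 6*h + 2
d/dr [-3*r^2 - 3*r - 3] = -6*r - 3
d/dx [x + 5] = 1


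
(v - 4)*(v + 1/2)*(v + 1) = v^3 - 5*v^2/2 - 11*v/2 - 2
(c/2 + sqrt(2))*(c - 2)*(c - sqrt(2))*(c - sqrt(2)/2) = c^4/2 - c^3 + sqrt(2)*c^3/4 - 5*c^2/2 - sqrt(2)*c^2/2 + sqrt(2)*c + 5*c - 2*sqrt(2)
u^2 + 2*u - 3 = (u - 1)*(u + 3)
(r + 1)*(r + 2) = r^2 + 3*r + 2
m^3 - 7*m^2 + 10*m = m*(m - 5)*(m - 2)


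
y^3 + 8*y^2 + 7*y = y*(y + 1)*(y + 7)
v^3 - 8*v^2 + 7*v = v*(v - 7)*(v - 1)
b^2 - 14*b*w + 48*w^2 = (b - 8*w)*(b - 6*w)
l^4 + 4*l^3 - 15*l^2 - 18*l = l*(l - 3)*(l + 1)*(l + 6)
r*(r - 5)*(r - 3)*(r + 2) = r^4 - 6*r^3 - r^2 + 30*r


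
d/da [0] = 0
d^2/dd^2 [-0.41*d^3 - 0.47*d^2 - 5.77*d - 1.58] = -2.46*d - 0.94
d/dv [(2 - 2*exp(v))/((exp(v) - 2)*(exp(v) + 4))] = 2*(exp(2*v) - 2*exp(v) + 6)*exp(v)/(exp(4*v) + 4*exp(3*v) - 12*exp(2*v) - 32*exp(v) + 64)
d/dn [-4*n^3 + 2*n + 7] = 2 - 12*n^2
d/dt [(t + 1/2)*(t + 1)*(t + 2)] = 3*t^2 + 7*t + 7/2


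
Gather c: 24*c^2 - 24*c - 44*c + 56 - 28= 24*c^2 - 68*c + 28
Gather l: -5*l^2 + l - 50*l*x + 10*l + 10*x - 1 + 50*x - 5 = -5*l^2 + l*(11 - 50*x) + 60*x - 6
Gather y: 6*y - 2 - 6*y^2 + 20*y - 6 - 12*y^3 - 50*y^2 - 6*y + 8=-12*y^3 - 56*y^2 + 20*y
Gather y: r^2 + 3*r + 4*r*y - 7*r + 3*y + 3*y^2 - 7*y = r^2 - 4*r + 3*y^2 + y*(4*r - 4)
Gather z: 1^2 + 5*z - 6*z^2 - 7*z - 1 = -6*z^2 - 2*z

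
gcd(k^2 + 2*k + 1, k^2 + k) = k + 1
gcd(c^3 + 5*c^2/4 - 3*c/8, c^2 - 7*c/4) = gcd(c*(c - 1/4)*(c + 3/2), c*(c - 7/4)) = c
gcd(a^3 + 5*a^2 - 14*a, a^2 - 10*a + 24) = 1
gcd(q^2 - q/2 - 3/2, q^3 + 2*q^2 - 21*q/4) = q - 3/2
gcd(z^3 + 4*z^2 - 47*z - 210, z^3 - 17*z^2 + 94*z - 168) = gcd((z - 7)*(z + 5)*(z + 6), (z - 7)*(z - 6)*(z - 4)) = z - 7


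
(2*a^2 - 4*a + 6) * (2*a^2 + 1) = 4*a^4 - 8*a^3 + 14*a^2 - 4*a + 6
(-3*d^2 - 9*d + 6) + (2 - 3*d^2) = -6*d^2 - 9*d + 8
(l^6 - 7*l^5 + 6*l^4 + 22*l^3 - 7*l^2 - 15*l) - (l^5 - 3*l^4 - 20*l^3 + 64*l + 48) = l^6 - 8*l^5 + 9*l^4 + 42*l^3 - 7*l^2 - 79*l - 48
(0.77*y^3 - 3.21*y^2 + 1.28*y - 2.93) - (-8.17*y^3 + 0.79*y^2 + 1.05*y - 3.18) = 8.94*y^3 - 4.0*y^2 + 0.23*y + 0.25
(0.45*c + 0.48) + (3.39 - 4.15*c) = 3.87 - 3.7*c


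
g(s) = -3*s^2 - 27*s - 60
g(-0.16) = -55.76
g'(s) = -6*s - 27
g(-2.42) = -12.23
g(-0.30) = -52.17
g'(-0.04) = -26.76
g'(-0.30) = -25.20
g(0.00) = -60.00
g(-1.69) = -22.94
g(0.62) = -77.89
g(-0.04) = -58.92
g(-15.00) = -330.00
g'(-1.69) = -16.86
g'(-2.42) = -12.48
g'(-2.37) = -12.78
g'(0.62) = -30.72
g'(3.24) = -46.44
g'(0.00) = -27.00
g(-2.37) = -12.86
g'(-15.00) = 63.00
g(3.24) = -178.97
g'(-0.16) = -26.04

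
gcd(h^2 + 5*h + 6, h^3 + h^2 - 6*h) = h + 3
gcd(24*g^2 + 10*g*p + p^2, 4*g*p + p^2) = 4*g + p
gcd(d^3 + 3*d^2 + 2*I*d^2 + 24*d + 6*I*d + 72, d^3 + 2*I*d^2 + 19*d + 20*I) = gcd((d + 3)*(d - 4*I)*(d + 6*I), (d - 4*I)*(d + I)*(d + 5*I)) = d - 4*I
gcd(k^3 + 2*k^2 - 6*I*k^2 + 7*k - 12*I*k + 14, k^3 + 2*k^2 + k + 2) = k^2 + k*(2 + I) + 2*I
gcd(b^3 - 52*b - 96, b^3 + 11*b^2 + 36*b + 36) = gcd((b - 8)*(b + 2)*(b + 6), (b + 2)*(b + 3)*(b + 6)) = b^2 + 8*b + 12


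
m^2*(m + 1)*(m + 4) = m^4 + 5*m^3 + 4*m^2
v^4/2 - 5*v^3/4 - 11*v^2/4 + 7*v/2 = v*(v/2 + 1)*(v - 7/2)*(v - 1)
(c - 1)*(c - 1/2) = c^2 - 3*c/2 + 1/2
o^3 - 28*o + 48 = (o - 4)*(o - 2)*(o + 6)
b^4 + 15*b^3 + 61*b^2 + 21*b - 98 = (b - 1)*(b + 2)*(b + 7)^2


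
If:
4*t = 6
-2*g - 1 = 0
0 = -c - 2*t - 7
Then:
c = -10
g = -1/2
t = 3/2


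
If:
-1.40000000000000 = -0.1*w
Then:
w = 14.00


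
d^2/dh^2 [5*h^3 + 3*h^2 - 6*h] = 30*h + 6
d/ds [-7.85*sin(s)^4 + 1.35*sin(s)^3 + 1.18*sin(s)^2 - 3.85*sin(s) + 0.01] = (-31.4*sin(s)^3 + 4.05*sin(s)^2 + 2.36*sin(s) - 3.85)*cos(s)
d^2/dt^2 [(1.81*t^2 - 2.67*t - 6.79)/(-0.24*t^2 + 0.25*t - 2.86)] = (-1.11022302462516e-16*t^4 + 0.0903839999999998*t^3 + 9.800928*t^2 - 13.440528*t - 34.264614)/(0.013824*t^6 - 0.0432*t^5 + 0.539208*t^4 - 1.045225*t^3 + 6.425562*t^2 - 6.1347*t + 23.393656)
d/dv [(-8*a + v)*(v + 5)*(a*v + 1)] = -a*(8*a - v)*(v + 5) - (8*a - v)*(a*v + 1) + (v + 5)*(a*v + 1)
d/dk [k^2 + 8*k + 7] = 2*k + 8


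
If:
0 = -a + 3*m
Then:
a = 3*m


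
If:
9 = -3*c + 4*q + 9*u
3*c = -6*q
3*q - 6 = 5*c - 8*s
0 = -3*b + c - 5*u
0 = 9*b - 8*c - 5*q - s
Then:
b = -1451/1677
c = -756/559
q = 378/559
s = -15/43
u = 139/559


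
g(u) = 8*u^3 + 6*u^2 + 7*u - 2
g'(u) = 24*u^2 + 12*u + 7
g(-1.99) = -55.21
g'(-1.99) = 78.16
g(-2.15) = -68.82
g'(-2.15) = 92.14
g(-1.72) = -37.00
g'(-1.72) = 57.36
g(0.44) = 2.92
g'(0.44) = 16.93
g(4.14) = 697.48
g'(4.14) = 468.03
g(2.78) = 235.71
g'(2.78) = 225.84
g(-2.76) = -143.81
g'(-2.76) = 156.70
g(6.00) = 1984.00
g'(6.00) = 943.00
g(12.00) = 14770.00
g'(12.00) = 3607.00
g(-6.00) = -1556.00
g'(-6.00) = 799.00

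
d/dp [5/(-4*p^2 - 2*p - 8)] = 5*(4*p + 1)/(2*(2*p^2 + p + 4)^2)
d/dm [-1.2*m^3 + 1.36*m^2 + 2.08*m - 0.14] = -3.6*m^2 + 2.72*m + 2.08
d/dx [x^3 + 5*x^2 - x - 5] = 3*x^2 + 10*x - 1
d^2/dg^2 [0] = 0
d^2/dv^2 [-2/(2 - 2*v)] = 2/(v - 1)^3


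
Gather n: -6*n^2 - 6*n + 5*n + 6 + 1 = -6*n^2 - n + 7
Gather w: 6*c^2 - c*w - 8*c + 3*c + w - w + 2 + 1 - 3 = 6*c^2 - c*w - 5*c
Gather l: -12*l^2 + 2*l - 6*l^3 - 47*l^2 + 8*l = -6*l^3 - 59*l^2 + 10*l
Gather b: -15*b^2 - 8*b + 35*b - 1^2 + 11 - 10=-15*b^2 + 27*b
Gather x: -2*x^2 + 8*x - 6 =-2*x^2 + 8*x - 6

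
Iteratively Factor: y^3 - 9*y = (y)*(y^2 - 9) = y*(y + 3)*(y - 3)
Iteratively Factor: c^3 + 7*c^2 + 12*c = (c + 4)*(c^2 + 3*c) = (c + 3)*(c + 4)*(c)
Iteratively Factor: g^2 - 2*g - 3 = (g + 1)*(g - 3)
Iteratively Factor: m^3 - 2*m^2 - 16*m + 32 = (m + 4)*(m^2 - 6*m + 8) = (m - 4)*(m + 4)*(m - 2)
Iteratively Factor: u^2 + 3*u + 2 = (u + 1)*(u + 2)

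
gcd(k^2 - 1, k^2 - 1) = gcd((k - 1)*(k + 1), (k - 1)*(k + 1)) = k^2 - 1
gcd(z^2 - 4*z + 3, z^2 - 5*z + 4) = z - 1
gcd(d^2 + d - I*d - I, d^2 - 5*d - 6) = d + 1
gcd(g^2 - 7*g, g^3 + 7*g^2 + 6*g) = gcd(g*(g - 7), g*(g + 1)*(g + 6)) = g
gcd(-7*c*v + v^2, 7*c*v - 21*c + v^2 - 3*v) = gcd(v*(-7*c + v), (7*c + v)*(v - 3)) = 1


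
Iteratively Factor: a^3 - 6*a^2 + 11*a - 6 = (a - 3)*(a^2 - 3*a + 2) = (a - 3)*(a - 1)*(a - 2)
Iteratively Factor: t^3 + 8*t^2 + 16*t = (t)*(t^2 + 8*t + 16) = t*(t + 4)*(t + 4)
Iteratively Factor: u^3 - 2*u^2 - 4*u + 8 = (u + 2)*(u^2 - 4*u + 4) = (u - 2)*(u + 2)*(u - 2)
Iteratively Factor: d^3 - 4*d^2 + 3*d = (d - 3)*(d^2 - d) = d*(d - 3)*(d - 1)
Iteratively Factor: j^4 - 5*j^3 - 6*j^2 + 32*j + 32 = (j + 2)*(j^3 - 7*j^2 + 8*j + 16) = (j - 4)*(j + 2)*(j^2 - 3*j - 4) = (j - 4)*(j + 1)*(j + 2)*(j - 4)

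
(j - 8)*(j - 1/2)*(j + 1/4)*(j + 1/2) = j^4 - 31*j^3/4 - 9*j^2/4 + 31*j/16 + 1/2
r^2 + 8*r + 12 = (r + 2)*(r + 6)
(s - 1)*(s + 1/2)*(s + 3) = s^3 + 5*s^2/2 - 2*s - 3/2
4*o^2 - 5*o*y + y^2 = (-4*o + y)*(-o + y)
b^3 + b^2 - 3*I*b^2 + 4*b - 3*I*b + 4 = (b + 1)*(b - 4*I)*(b + I)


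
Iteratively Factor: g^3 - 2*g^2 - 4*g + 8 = (g + 2)*(g^2 - 4*g + 4) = (g - 2)*(g + 2)*(g - 2)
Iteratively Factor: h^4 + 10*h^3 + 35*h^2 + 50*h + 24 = (h + 1)*(h^3 + 9*h^2 + 26*h + 24) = (h + 1)*(h + 4)*(h^2 + 5*h + 6) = (h + 1)*(h + 2)*(h + 4)*(h + 3)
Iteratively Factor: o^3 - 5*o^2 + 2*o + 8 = (o - 2)*(o^2 - 3*o - 4) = (o - 4)*(o - 2)*(o + 1)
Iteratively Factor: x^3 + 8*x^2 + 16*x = (x + 4)*(x^2 + 4*x) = x*(x + 4)*(x + 4)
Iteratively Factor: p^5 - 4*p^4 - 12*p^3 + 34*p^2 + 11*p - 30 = (p - 2)*(p^4 - 2*p^3 - 16*p^2 + 2*p + 15) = (p - 2)*(p - 1)*(p^3 - p^2 - 17*p - 15) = (p - 2)*(p - 1)*(p + 1)*(p^2 - 2*p - 15) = (p - 2)*(p - 1)*(p + 1)*(p + 3)*(p - 5)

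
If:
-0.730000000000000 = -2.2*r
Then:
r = 0.33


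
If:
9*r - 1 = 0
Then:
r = 1/9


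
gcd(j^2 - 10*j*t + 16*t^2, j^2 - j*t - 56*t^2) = -j + 8*t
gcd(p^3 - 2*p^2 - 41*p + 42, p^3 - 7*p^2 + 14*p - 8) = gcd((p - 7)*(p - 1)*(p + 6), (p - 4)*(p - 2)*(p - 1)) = p - 1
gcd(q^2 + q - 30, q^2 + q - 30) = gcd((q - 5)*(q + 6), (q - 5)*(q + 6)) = q^2 + q - 30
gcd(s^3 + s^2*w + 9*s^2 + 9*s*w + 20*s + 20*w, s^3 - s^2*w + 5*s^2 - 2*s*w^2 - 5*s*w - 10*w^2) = s^2 + s*w + 5*s + 5*w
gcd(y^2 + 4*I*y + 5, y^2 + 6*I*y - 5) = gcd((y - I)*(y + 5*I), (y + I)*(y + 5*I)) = y + 5*I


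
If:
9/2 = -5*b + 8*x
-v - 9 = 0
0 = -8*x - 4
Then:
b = -17/10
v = -9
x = -1/2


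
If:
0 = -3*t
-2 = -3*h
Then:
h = 2/3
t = 0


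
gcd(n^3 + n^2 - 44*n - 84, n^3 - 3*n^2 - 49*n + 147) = n - 7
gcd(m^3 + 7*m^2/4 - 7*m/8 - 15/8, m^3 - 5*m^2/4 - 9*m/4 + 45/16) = m + 3/2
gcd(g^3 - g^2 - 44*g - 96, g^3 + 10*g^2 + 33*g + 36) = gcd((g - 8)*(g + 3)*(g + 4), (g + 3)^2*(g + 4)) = g^2 + 7*g + 12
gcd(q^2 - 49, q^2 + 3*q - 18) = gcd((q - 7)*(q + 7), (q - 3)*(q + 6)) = 1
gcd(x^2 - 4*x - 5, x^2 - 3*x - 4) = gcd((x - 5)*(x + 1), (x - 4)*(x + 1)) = x + 1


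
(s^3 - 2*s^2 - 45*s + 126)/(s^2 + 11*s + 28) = (s^2 - 9*s + 18)/(s + 4)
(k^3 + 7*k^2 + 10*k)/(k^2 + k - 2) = k*(k + 5)/(k - 1)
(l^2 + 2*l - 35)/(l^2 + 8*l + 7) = (l - 5)/(l + 1)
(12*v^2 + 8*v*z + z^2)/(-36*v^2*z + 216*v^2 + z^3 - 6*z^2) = (2*v + z)/(-6*v*z + 36*v + z^2 - 6*z)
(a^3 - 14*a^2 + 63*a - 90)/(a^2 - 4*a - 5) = (a^2 - 9*a + 18)/(a + 1)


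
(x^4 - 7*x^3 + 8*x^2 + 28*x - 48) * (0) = 0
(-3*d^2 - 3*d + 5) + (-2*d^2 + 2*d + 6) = -5*d^2 - d + 11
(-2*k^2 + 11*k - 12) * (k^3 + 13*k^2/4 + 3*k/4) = -2*k^5 + 9*k^4/2 + 89*k^3/4 - 123*k^2/4 - 9*k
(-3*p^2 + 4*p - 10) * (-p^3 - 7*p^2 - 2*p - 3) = 3*p^5 + 17*p^4 - 12*p^3 + 71*p^2 + 8*p + 30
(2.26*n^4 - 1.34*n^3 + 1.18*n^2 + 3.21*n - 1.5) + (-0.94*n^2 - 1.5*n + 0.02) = 2.26*n^4 - 1.34*n^3 + 0.24*n^2 + 1.71*n - 1.48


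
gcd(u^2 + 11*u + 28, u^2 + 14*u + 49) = u + 7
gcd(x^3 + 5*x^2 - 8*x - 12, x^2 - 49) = 1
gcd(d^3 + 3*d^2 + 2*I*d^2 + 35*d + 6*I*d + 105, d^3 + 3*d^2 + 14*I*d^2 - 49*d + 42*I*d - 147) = d^2 + d*(3 + 7*I) + 21*I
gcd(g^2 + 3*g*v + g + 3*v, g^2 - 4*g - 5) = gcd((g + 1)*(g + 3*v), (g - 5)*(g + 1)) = g + 1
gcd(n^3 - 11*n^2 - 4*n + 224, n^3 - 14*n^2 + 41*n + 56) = n^2 - 15*n + 56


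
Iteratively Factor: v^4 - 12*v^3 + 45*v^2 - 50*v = (v)*(v^3 - 12*v^2 + 45*v - 50) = v*(v - 5)*(v^2 - 7*v + 10) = v*(v - 5)^2*(v - 2)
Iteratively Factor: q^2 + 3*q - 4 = (q + 4)*(q - 1)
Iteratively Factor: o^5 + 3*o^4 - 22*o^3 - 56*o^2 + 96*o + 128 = (o - 4)*(o^4 + 7*o^3 + 6*o^2 - 32*o - 32) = (o - 4)*(o - 2)*(o^3 + 9*o^2 + 24*o + 16) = (o - 4)*(o - 2)*(o + 1)*(o^2 + 8*o + 16) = (o - 4)*(o - 2)*(o + 1)*(o + 4)*(o + 4)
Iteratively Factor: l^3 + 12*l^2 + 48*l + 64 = (l + 4)*(l^2 + 8*l + 16) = (l + 4)^2*(l + 4)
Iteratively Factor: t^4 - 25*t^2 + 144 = (t + 4)*(t^3 - 4*t^2 - 9*t + 36) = (t - 4)*(t + 4)*(t^2 - 9) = (t - 4)*(t - 3)*(t + 4)*(t + 3)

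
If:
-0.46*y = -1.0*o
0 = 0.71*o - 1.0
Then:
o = 1.41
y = 3.06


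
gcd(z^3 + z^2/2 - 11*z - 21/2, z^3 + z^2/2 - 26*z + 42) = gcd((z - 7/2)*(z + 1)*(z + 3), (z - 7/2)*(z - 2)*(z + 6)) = z - 7/2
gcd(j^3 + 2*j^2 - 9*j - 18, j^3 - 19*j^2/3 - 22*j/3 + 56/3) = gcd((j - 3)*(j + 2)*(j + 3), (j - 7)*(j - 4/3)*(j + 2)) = j + 2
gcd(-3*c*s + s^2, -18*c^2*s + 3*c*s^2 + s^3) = -3*c*s + s^2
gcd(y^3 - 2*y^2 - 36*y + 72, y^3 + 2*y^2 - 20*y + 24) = y^2 + 4*y - 12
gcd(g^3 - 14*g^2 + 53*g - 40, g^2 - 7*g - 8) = g - 8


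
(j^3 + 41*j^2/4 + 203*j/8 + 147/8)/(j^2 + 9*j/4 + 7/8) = (2*j^2 + 17*j + 21)/(2*j + 1)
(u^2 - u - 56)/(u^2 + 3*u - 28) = (u - 8)/(u - 4)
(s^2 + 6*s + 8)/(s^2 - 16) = (s + 2)/(s - 4)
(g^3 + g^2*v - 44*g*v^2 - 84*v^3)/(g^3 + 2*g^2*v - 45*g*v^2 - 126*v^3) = (g + 2*v)/(g + 3*v)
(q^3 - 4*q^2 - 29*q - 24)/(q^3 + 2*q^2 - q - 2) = (q^2 - 5*q - 24)/(q^2 + q - 2)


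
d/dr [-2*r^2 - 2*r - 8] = -4*r - 2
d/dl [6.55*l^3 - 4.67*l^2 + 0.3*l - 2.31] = 19.65*l^2 - 9.34*l + 0.3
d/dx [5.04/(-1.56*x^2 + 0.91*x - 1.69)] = (15.7248*x - 4.5864)/(1.56*x^2 - 0.91*x + 1.69)^2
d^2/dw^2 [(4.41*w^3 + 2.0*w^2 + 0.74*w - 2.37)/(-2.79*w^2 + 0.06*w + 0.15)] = (1.4210854715202e-14*w^4 - 15.91299*w^3 + 105.429762*w^2 - 4.833918*w + 1.924074)/(21.717639*w^6 - 1.401138*w^5 - 3.472713*w^4 + 0.150444*w^3 + 0.186705*w^2 - 0.00405*w - 0.003375)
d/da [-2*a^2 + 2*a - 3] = 2 - 4*a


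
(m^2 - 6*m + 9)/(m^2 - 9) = (m - 3)/(m + 3)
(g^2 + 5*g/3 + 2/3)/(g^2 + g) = (g + 2/3)/g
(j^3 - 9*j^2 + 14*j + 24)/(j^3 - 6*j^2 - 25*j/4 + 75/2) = 4*(j^2 - 3*j - 4)/(4*j^2 - 25)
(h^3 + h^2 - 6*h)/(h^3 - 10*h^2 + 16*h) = (h + 3)/(h - 8)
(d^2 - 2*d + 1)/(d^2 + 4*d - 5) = (d - 1)/(d + 5)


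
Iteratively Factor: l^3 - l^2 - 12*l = (l + 3)*(l^2 - 4*l) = l*(l + 3)*(l - 4)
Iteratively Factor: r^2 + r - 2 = (r + 2)*(r - 1)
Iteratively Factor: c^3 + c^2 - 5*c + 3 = (c + 3)*(c^2 - 2*c + 1) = (c - 1)*(c + 3)*(c - 1)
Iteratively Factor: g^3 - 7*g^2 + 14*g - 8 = (g - 4)*(g^2 - 3*g + 2) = (g - 4)*(g - 1)*(g - 2)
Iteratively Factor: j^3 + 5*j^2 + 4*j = (j)*(j^2 + 5*j + 4) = j*(j + 1)*(j + 4)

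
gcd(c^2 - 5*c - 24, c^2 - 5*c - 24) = c^2 - 5*c - 24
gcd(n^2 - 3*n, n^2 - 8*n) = n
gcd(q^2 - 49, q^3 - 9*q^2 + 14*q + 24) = 1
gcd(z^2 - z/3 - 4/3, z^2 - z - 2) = z + 1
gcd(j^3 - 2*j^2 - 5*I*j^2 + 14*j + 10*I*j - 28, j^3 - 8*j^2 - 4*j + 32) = j - 2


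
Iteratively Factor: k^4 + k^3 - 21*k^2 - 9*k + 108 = (k + 4)*(k^3 - 3*k^2 - 9*k + 27) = (k - 3)*(k + 4)*(k^2 - 9) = (k - 3)^2*(k + 4)*(k + 3)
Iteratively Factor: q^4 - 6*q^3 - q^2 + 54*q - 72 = (q - 2)*(q^3 - 4*q^2 - 9*q + 36) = (q - 3)*(q - 2)*(q^2 - q - 12) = (q - 4)*(q - 3)*(q - 2)*(q + 3)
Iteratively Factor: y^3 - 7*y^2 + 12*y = (y)*(y^2 - 7*y + 12) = y*(y - 4)*(y - 3)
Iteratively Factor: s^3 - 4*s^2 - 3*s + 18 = (s + 2)*(s^2 - 6*s + 9) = (s - 3)*(s + 2)*(s - 3)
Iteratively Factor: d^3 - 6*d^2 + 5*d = (d - 1)*(d^2 - 5*d) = (d - 5)*(d - 1)*(d)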